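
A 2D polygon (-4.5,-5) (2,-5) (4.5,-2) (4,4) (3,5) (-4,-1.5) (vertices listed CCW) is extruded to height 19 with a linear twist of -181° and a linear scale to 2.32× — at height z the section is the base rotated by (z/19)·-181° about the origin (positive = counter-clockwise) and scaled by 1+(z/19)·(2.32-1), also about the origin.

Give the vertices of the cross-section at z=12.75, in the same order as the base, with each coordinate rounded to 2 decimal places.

t = z/height = 12.75/19 = 0.671053
s = 1 + (scale-1)·z/height = 1 + (2.32-1)·12.75/19 = 1.885789
θ = twist·z/height = -181°·12.75/19 = -121.4605° = -2.119886 rad
cos θ = -0.521911, sin θ = -0.853000 (intermediates below are computed at full precision and shown rounded to 5 d.p.)
v1: (-4.5,-5) → rotate → (-1.91640,6.44805) → ×s → (-3.61393,12.15967) → (-3.61,12.16)
v2: (2,-5) → rotate → (-5.30882,0.90356) → ×s → (-10.01132,1.70391) → (-10.01,1.70)
v3: (4.5,-2) → rotate → (-4.05460,-2.79468) → ×s → (-7.64612,-5.27017) → (-7.65,-5.27)
v4: (4,4) → rotate → (1.32436,-5.49964) → ×s → (2.49746,-10.37117) → (2.50,-10.37)
v5: (3,5) → rotate → (2.69927,-5.16855) → ×s → (5.09025,-9.74681) → (5.09,-9.75)
v6: (-4,-1.5) → rotate → (0.80814,4.19487) → ×s → (1.52399,7.91063) → (1.52,7.91)

Cross-section at z=12.75: (-3.61,12.16) (-10.01,1.70) (-7.65,-5.27) (2.50,-10.37) (5.09,-9.75) (1.52,7.91)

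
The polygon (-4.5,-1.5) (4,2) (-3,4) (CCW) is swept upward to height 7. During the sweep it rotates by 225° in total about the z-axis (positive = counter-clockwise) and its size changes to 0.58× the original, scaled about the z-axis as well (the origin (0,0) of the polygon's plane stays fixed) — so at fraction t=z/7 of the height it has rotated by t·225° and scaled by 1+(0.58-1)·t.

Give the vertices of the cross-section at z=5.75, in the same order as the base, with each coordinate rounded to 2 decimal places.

t = z/height = 5.75/7 = 0.821429
s = 1 + (scale-1)·z/height = 1 + (0.58-1)·5.75/7 = 0.655000
θ = twist·z/height = 225°·5.75/7 = 184.8214° = 3.225742 rad
cos θ = -0.996461, sin θ = -0.084051 (intermediates below are computed at full precision and shown rounded to 5 d.p.)
v1: (-4.5,-1.5) → rotate → (4.35800,1.87292) → ×s → (2.85449,1.22676) → (2.85,1.23)
v2: (4,2) → rotate → (-3.81774,-2.32913) → ×s → (-2.50062,-1.52558) → (-2.50,-1.53)
v3: (-3,4) → rotate → (3.32559,-3.73369) → ×s → (2.17826,-2.44557) → (2.18,-2.45)

Cross-section at z=5.75: (2.85,1.23) (-2.50,-1.53) (2.18,-2.45)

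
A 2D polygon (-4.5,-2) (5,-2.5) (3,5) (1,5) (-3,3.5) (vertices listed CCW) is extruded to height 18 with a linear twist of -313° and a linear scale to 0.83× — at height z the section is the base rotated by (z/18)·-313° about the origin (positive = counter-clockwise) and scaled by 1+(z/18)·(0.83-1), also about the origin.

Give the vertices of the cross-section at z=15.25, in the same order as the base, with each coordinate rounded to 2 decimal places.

Cross-section at z=15.25: (2.03,-3.69) (1.77,4.44) (-4.48,2.20) (-4.34,0.49) (-2.77,-2.81)

t = z/height = 15.25/18 = 0.847222
s = 1 + (scale-1)·z/height = 1 + (0.83-1)·15.25/18 = 0.855972
θ = twist·z/height = -313°·15.25/18 = -265.1806° = -4.628274 rad
cos θ = -0.084016, sin θ = 0.996464 (intermediates below are computed at full precision and shown rounded to 5 d.p.)
v1: (-4.5,-2) → rotate → (2.37100,-4.31606) → ×s → (2.02951,-3.69443) → (2.03,-3.69)
v2: (5,-2.5) → rotate → (2.07108,5.19236) → ×s → (1.77279,4.44452) → (1.77,4.44)
v3: (3,5) → rotate → (-5.23437,2.56931) → ×s → (-4.48048,2.19926) → (-4.48,2.20)
v4: (1,5) → rotate → (-5.06634,0.57638) → ×s → (-4.33664,0.49337) → (-4.34,0.49)
v5: (-3,3.5) → rotate → (-3.23558,-3.28345) → ×s → (-2.76956,-2.81054) → (-2.77,-2.81)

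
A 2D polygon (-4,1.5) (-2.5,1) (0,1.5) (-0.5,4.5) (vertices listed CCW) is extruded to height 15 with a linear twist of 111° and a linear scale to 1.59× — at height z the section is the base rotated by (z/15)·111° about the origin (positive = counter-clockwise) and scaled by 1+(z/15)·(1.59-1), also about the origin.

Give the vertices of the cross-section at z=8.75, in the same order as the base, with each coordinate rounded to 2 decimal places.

Cross-section at z=8.75: (-4.12,-4.00) (-2.65,-2.47) (-1.82,0.86) (-5.76,1.97)

t = z/height = 8.75/15 = 0.583333
s = 1 + (scale-1)·z/height = 1 + (1.59-1)·8.75/15 = 1.344167
θ = twist·z/height = 111°·8.75/15 = 64.7500° = 1.130101 rad
cos θ = 0.426569, sin θ = 0.904455 (intermediates below are computed at full precision and shown rounded to 5 d.p.)
v1: (-4,1.5) → rotate → (-3.06296,-2.97797) → ×s → (-4.11713,-4.00288) → (-4.12,-4.00)
v2: (-2.5,1) → rotate → (-1.97088,-1.83457) → ×s → (-2.64919,-2.46597) → (-2.65,-2.47)
v3: (0,1.5) → rotate → (-1.35668,0.63985) → ×s → (-1.82361,0.86007) → (-1.82,0.86)
v4: (-0.5,4.5) → rotate → (-4.28333,1.46733) → ×s → (-5.75751,1.97234) → (-5.76,1.97)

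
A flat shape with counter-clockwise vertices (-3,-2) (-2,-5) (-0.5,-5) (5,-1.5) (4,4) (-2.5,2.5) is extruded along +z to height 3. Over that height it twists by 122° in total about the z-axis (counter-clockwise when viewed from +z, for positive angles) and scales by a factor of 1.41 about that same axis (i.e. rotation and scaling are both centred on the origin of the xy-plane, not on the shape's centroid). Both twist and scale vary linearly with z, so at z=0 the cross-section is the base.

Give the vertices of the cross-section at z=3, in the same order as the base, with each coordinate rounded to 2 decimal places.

Cross-section at z=3: (4.63,-2.09) (7.47,1.34) (6.35,3.14) (-1.94,7.10) (-7.77,1.79) (-1.12,-4.86)

t = z/height = 3/3 = 1
s = 1 + (scale-1)·z/height = 1 + (1.41-1)·3/3 = 1.410000
θ = twist·z/height = 122°·3/3 = 122.0000° = 2.129302 rad
cos θ = -0.529919, sin θ = 0.848048 (intermediates below are computed at full precision and shown rounded to 5 d.p.)
v1: (-3,-2) → rotate → (3.28585,-1.48431) → ×s → (4.63305,-2.09287) → (4.63,-2.09)
v2: (-2,-5) → rotate → (5.30008,0.95350) → ×s → (7.47311,1.34444) → (7.47,1.34)
v3: (-0.5,-5) → rotate → (4.50520,2.22557) → ×s → (6.35233,3.13806) → (6.35,3.14)
v4: (5,-1.5) → rotate → (-1.37752,5.03512) → ×s → (-1.94231,7.09952) → (-1.94,7.10)
v5: (4,4) → rotate → (-5.51187,1.27252) → ×s → (-7.77174,1.79425) → (-7.77,1.79)
v6: (-2.5,2.5) → rotate → (-0.79532,-3.44492) → ×s → (-1.12140,-4.85733) → (-1.12,-4.86)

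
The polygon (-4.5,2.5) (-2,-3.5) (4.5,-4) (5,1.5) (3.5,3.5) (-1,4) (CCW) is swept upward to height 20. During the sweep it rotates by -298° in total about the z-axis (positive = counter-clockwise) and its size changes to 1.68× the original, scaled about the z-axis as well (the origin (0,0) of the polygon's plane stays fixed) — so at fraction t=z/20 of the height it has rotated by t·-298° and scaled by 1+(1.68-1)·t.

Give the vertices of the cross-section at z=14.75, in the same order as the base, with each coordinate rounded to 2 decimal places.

Cross-section at z=14.75: (2.79,-7.21) (5.67,2.12) (-1.35,8.94) (-7.21,3.07) (-7.40,-0.68) (-2.69,-5.58)

t = z/height = 14.75/20 = 0.7375
s = 1 + (scale-1)·z/height = 1 + (1.68-1)·14.75/20 = 1.501500
θ = twist·z/height = -298°·14.75/20 = -219.7750° = -3.835797 rad
cos θ = -0.768563, sin θ = 0.639774 (intermediates below are computed at full precision and shown rounded to 5 d.p.)
v1: (-4.5,2.5) → rotate → (1.85910,-4.80039) → ×s → (2.79143,-7.20779) → (2.79,-7.21)
v2: (-2,-3.5) → rotate → (3.77634,1.41042) → ×s → (5.67017,2.11775) → (5.67,2.12)
v3: (4.5,-4) → rotate → (-0.89943,5.95324) → ×s → (-1.35050,8.93878) → (-1.35,8.94)
v4: (5,1.5) → rotate → (-4.80248,2.04603) → ×s → (-7.21092,3.07211) → (-7.21,3.07)
v5: (3.5,3.5) → rotate → (-4.92918,-0.45076) → ×s → (-7.40116,-0.67681) → (-7.40,-0.68)
v6: (-1,4) → rotate → (-1.79053,-3.71403) → ×s → (-2.68849,-5.57661) → (-2.69,-5.58)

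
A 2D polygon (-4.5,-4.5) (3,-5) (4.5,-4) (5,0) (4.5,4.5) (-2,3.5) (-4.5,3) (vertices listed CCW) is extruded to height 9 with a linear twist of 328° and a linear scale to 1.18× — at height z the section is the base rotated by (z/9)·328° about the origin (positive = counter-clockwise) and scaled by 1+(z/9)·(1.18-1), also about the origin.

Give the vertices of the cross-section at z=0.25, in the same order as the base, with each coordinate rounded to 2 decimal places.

t = z/height = 0.25/9 = 0.0277778
s = 1 + (scale-1)·z/height = 1 + (1.18-1)·0.25/9 = 1.005000
θ = twist·z/height = 328°·0.25/9 = 9.1111° = 0.159019 rad
cos θ = 0.987383, sin θ = 0.158350 (intermediates below are computed at full precision and shown rounded to 5 d.p.)
v1: (-4.5,-4.5) → rotate → (-3.73065,-5.15580) → ×s → (-3.74930,-5.18158) → (-3.75,-5.18)
v2: (3,-5) → rotate → (3.75390,-4.46187) → ×s → (3.77267,-4.48418) → (3.77,-4.48)
v3: (4.5,-4) → rotate → (5.07662,-3.23696) → ×s → (5.10201,-3.25314) → (5.10,-3.25)
v4: (5,0) → rotate → (4.93692,0.79175) → ×s → (4.96160,0.79571) → (4.96,0.80)
v5: (4.5,4.5) → rotate → (3.73065,5.15580) → ×s → (3.74930,5.18158) → (3.75,5.18)
v6: (-2,3.5) → rotate → (-2.52899,3.13914) → ×s → (-2.54163,3.15484) → (-2.54,3.15)
v7: (-4.5,3) → rotate → (-4.91827,2.24958) → ×s → (-4.94286,2.26082) → (-4.94,2.26)

Cross-section at z=0.25: (-3.75,-5.18) (3.77,-4.48) (5.10,-3.25) (4.96,0.80) (3.75,5.18) (-2.54,3.15) (-4.94,2.26)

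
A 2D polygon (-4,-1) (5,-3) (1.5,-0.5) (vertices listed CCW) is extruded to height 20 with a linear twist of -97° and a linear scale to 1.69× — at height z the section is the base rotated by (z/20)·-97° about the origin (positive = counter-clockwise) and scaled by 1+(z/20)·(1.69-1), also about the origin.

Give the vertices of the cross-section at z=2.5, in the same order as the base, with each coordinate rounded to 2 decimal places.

t = z/height = 2.5/20 = 0.125
s = 1 + (scale-1)·z/height = 1 + (1.69-1)·2.5/20 = 1.086250
θ = twist·z/height = -97°·2.5/20 = -12.1250° = -0.211621 rad
cos θ = 0.977692, sin θ = -0.210045 (intermediates below are computed at full precision and shown rounded to 5 d.p.)
v1: (-4,-1) → rotate → (-4.12081,-0.13751) → ×s → (-4.47623,-0.14937) → (-4.48,-0.15)
v2: (5,-3) → rotate → (4.25832,-3.98330) → ×s → (4.62560,-4.32686) → (4.63,-4.33)
v3: (1.5,-0.5) → rotate → (1.36151,-0.80391) → ×s → (1.47895,-0.87325) → (1.48,-0.87)

Cross-section at z=2.5: (-4.48,-0.15) (4.63,-4.33) (1.48,-0.87)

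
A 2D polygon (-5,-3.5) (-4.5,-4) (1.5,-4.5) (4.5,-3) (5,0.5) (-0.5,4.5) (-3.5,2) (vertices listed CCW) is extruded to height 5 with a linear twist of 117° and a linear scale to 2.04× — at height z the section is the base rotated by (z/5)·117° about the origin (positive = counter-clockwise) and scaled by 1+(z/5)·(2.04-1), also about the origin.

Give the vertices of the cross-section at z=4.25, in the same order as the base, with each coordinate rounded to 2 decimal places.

t = z/height = 4.25/5 = 0.85
s = 1 + (scale-1)·z/height = 1 + (2.04-1)·4.25/5 = 1.884000
θ = twist·z/height = 117°·4.25/5 = 99.4500° = 1.735730 rad
cos θ = -0.164187, sin θ = 0.986429 (intermediates below are computed at full precision and shown rounded to 5 d.p.)
v1: (-5,-3.5) → rotate → (4.27344,-4.35749) → ×s → (8.05115,-8.20952) → (8.05,-8.21)
v2: (-4.5,-4) → rotate → (4.68456,-3.78218) → ×s → (8.82571,-7.12564) → (8.83,-7.13)
v3: (1.5,-4.5) → rotate → (4.19265,2.21848) → ×s → (7.89896,4.17963) → (7.90,4.18)
v4: (4.5,-3) → rotate → (2.22045,4.93149) → ×s → (4.18332,9.29093) → (4.18,9.29)
v5: (5,0.5) → rotate → (-1.31415,4.85005) → ×s → (-2.47586,9.13750) → (-2.48,9.14)
v6: (-0.5,4.5) → rotate → (-4.35684,-1.23206) → ×s → (-8.20828,-2.32119) → (-8.21,-2.32)
v7: (-3.5,2) → rotate → (-1.39820,-3.78088) → ×s → (-2.63422,-7.12317) → (-2.63,-7.12)

Cross-section at z=4.25: (8.05,-8.21) (8.83,-7.13) (7.90,4.18) (4.18,9.29) (-2.48,9.14) (-8.21,-2.32) (-2.63,-7.12)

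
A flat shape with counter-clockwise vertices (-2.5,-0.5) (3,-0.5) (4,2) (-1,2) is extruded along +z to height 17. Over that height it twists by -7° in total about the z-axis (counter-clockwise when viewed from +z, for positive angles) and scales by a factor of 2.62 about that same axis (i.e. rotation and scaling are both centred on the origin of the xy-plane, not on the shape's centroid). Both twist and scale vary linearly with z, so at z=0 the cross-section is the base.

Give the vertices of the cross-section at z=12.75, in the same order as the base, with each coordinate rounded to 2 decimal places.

t = z/height = 12.75/17 = 0.75
s = 1 + (scale-1)·z/height = 1 + (2.62-1)·12.75/17 = 2.215000
θ = twist·z/height = -7°·12.75/17 = -5.2500° = -0.091630 rad
cos θ = 0.995805, sin θ = -0.091502 (intermediates below are computed at full precision and shown rounded to 5 d.p.)
v1: (-2.5,-0.5) → rotate → (-2.53526,-0.26915) → ×s → (-5.61561,-0.59616) → (-5.62,-0.60)
v2: (3,-0.5) → rotate → (2.94166,-0.77241) → ×s → (6.51579,-1.71088) → (6.52,-1.71)
v3: (4,2) → rotate → (4.16622,1.62560) → ×s → (9.22818,3.60071) → (9.23,3.60)
v4: (-1,2) → rotate → (-0.81280,2.08311) → ×s → (-1.80036,4.61409) → (-1.80,4.61)

Cross-section at z=12.75: (-5.62,-0.60) (6.52,-1.71) (9.23,3.60) (-1.80,4.61)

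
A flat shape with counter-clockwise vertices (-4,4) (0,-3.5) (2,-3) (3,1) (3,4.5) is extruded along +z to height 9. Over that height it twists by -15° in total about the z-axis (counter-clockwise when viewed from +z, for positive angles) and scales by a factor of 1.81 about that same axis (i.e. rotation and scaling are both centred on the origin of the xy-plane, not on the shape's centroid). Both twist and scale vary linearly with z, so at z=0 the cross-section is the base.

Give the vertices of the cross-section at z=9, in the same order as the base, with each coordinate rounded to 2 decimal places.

t = z/height = 9/9 = 1
s = 1 + (scale-1)·z/height = 1 + (1.81-1)·9/9 = 1.810000
θ = twist·z/height = -15°·9/9 = -15.0000° = -0.261799 rad
cos θ = 0.965926, sin θ = -0.258819 (intermediates below are computed at full precision and shown rounded to 5 d.p.)
v1: (-4,4) → rotate → (-2.82843,4.89898) → ×s → (-5.11945,8.86715) → (-5.12,8.87)
v2: (0,-3.5) → rotate → (-0.90587,-3.38074) → ×s → (-1.63962,-6.11914) → (-1.64,-6.12)
v3: (2,-3) → rotate → (1.15539,-3.41542) → ×s → (2.09126,-6.18190) → (2.09,-6.18)
v4: (3,1) → rotate → (3.15660,0.18947) → ×s → (5.71344,0.34294) → (5.71,0.34)
v5: (3,4.5) → rotate → (4.06246,3.57021) → ×s → (7.35306,6.46208) → (7.35,6.46)

Cross-section at z=9: (-5.12,8.87) (-1.64,-6.12) (2.09,-6.18) (5.71,0.34) (7.35,6.46)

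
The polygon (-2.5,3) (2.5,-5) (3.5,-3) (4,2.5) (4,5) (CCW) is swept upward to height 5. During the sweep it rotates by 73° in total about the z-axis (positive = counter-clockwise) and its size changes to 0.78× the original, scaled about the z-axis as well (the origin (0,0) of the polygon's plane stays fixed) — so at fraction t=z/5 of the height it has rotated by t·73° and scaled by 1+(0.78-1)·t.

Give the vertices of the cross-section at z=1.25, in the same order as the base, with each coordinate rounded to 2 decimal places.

Cross-section at z=1.25: (-3.13,1.95) (3.72,-3.75) (4.03,-1.66) (2.85,3.43) (2.11,5.67)

t = z/height = 1.25/5 = 0.25
s = 1 + (scale-1)·z/height = 1 + (0.78-1)·1.25/5 = 0.945000
θ = twist·z/height = 73°·1.25/5 = 18.2500° = 0.318523 rad
cos θ = 0.949699, sin θ = 0.313164 (intermediates below are computed at full precision and shown rounded to 5 d.p.)
v1: (-2.5,3) → rotate → (-3.31374,2.06619) → ×s → (-3.13148,1.95255) → (-3.13,1.95)
v2: (2.5,-5) → rotate → (3.94007,-3.96559) → ×s → (3.72336,-3.74748) → (3.72,-3.75)
v3: (3.5,-3) → rotate → (4.26344,-1.75302) → ×s → (4.02895,-1.65661) → (4.03,-1.66)
v4: (4,2.5) → rotate → (3.01589,3.62690) → ×s → (2.85001,3.42742) → (2.85,3.43)
v5: (4,5) → rotate → (2.23298,6.00115) → ×s → (2.11016,5.67109) → (2.11,5.67)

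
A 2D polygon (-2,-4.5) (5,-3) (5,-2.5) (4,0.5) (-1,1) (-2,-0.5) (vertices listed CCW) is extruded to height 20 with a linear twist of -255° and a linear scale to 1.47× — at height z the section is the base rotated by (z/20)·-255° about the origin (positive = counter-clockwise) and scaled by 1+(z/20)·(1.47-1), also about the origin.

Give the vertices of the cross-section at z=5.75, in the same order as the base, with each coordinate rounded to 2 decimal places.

Cross-section at z=5.75: (-5.54,0.71) (-1.63,-6.41) (-1.09,-6.25) (1.85,-4.19) (0.76,1.41) (-1.20,2.01)

t = z/height = 5.75/20 = 0.2875
s = 1 + (scale-1)·z/height = 1 + (1.47-1)·5.75/20 = 1.135125
θ = twist·z/height = -255°·5.75/20 = -73.3125° = -1.279545 rad
cos θ = 0.287152, sin θ = -0.957885 (intermediates below are computed at full precision and shown rounded to 5 d.p.)
v1: (-2,-4.5) → rotate → (-4.88479,0.62359) → ×s → (-5.54484,0.70785) → (-5.54,0.71)
v2: (5,-3) → rotate → (-1.43790,-5.65088) → ×s → (-1.63219,-6.41446) → (-1.63,-6.41)
v3: (5,-2.5) → rotate → (-0.95896,-5.50730) → ×s → (-1.08853,-6.25148) → (-1.09,-6.25)
v4: (4,0.5) → rotate → (1.62755,-3.68796) → ×s → (1.84747,-4.18630) → (1.85,-4.19)
v5: (-1,1) → rotate → (0.67073,1.24504) → ×s → (0.76137,1.41327) → (0.76,1.41)
v6: (-2,-0.5) → rotate → (-1.05325,1.77219) → ×s → (-1.19557,2.01166) → (-1.20,2.01)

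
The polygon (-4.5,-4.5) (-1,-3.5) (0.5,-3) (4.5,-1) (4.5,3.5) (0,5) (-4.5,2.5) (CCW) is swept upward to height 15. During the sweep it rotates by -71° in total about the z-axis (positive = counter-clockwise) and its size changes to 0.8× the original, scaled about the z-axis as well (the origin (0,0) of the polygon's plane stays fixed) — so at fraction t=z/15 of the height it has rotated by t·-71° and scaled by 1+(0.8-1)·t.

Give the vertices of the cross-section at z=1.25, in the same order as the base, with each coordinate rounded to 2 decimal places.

Cross-section at z=1.25: (-4.86,-3.95) (-1.33,-3.32) (0.18,-2.98) (4.30,-1.43) (4.76,2.97) (0.51,4.89) (-4.15,2.90)

t = z/height = 1.25/15 = 0.0833333
s = 1 + (scale-1)·z/height = 1 + (0.8-1)·1.25/15 = 0.983333
θ = twist·z/height = -71°·1.25/15 = -5.9167° = -0.103265 rad
cos θ = 0.994673, sin θ = -0.103082 (intermediates below are computed at full precision and shown rounded to 5 d.p.)
v1: (-4.5,-4.5) → rotate → (-4.93990,-4.01216) → ×s → (-4.85756,-3.94529) → (-4.86,-3.95)
v2: (-1,-3.5) → rotate → (-1.35546,-3.37827) → ×s → (-1.33287,-3.32197) → (-1.33,-3.32)
v3: (0.5,-3) → rotate → (0.18809,-3.03556) → ×s → (0.18496,-2.98497) → (0.18,-2.98)
v4: (4.5,-1) → rotate → (4.37295,-1.45854) → ×s → (4.30006,-1.43423) → (4.30,-1.43)
v5: (4.5,3.5) → rotate → (4.83681,3.01749) → ×s → (4.75620,2.96720) → (4.76,2.97)
v6: (0,5) → rotate → (0.51541,4.97336) → ×s → (0.50682,4.89047) → (0.51,4.89)
v7: (-4.5,2.5) → rotate → (-4.21832,2.95055) → ×s → (-4.14802,2.90137) → (-4.15,2.90)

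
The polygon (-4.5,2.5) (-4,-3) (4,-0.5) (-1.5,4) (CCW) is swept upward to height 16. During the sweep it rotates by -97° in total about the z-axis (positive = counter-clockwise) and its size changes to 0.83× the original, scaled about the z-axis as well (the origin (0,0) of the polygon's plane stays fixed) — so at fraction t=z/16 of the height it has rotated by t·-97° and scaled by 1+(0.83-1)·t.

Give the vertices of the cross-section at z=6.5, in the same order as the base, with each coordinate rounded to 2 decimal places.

Cross-section at z=6.5: (-1.76,4.46) (-4.65,0.21) (2.58,-2.72) (1.28,3.76)

t = z/height = 6.5/16 = 0.40625
s = 1 + (scale-1)·z/height = 1 + (0.83-1)·6.5/16 = 0.930938
θ = twist·z/height = -97°·6.5/16 = -39.4063° = -0.687769 rad
cos θ = 0.772664, sin θ = -0.634815 (intermediates below are computed at full precision and shown rounded to 5 d.p.)
v1: (-4.5,2.5) → rotate → (-1.88995,4.78833) → ×s → (-1.75943,4.45763) → (-1.76,4.46)
v2: (-4,-3) → rotate → (-4.99510,0.22127) → ×s → (-4.65013,0.20599) → (-4.65,0.21)
v3: (4,-0.5) → rotate → (2.77325,-2.92559) → ×s → (2.58172,-2.72354) → (2.58,-2.72)
v4: (-1.5,4) → rotate → (1.38026,4.04288) → ×s → (1.28494,3.76367) → (1.28,3.76)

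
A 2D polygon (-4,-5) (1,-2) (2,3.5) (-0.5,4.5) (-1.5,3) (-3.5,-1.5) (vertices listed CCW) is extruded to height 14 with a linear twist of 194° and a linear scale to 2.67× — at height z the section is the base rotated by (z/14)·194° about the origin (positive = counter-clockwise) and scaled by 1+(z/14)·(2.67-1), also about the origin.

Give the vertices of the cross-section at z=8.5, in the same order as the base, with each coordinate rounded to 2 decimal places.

t = z/height = 8.5/14 = 0.607143
s = 1 + (scale-1)·z/height = 1 + (2.67-1)·8.5/14 = 2.013929
θ = twist·z/height = 194°·8.5/14 = 117.7857° = 2.055749 rad
cos θ = -0.466166, sin θ = 0.884697 (intermediates below are computed at full precision and shown rounded to 5 d.p.)
v1: (-4,-5) → rotate → (6.28815,-1.20796) → ×s → (12.66389,-2.43274) → (12.66,-2.43)
v2: (1,-2) → rotate → (1.30323,1.81703) → ×s → (2.62461,3.65937) → (2.62,3.66)
v3: (2,3.5) → rotate → (-4.02877,0.13781) → ×s → (-8.11366,0.27755) → (-8.11,0.28)
v4: (-0.5,4.5) → rotate → (-3.74805,-2.54010) → ×s → (-7.54831,-5.11557) → (-7.55,-5.12)
v5: (-1.5,3) → rotate → (-1.95484,-2.72554) → ×s → (-3.93691,-5.48905) → (-3.94,-5.49)
v6: (-3.5,-1.5) → rotate → (2.95863,-2.39719) → ×s → (5.95846,-4.82777) → (5.96,-4.83)

Cross-section at z=8.5: (12.66,-2.43) (2.62,3.66) (-8.11,0.28) (-7.55,-5.12) (-3.94,-5.49) (5.96,-4.83)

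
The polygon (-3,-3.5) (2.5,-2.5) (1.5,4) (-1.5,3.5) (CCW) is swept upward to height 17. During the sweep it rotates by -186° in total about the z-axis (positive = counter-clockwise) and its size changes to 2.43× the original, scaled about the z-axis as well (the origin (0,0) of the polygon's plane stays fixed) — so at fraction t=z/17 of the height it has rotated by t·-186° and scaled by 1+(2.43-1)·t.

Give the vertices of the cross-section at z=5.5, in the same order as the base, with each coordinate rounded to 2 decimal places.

t = z/height = 5.5/17 = 0.323529
s = 1 + (scale-1)·z/height = 1 + (2.43-1)·5.5/17 = 1.462647
θ = twist·z/height = -186°·5.5/17 = -60.1765° = -1.050278 rad
cos θ = 0.497330, sin θ = -0.867561 (intermediates below are computed at full precision and shown rounded to 5 d.p.)
v1: (-3,-3.5) → rotate → (-4.52846,0.86203) → ×s → (-6.62353,1.26084) → (-6.62,1.26)
v2: (2.5,-2.5) → rotate → (-0.92558,-3.41223) → ×s → (-1.35379,-4.99089) → (-1.35,-4.99)
v3: (1.5,4) → rotate → (4.21624,0.68798) → ×s → (6.16687,1.00627) → (6.17,1.01)
v4: (-1.5,3.5) → rotate → (2.29047,3.04200) → ×s → (3.35015,4.44937) → (3.35,4.45)

Cross-section at z=5.5: (-6.62,1.26) (-1.35,-4.99) (6.17,1.01) (3.35,4.45)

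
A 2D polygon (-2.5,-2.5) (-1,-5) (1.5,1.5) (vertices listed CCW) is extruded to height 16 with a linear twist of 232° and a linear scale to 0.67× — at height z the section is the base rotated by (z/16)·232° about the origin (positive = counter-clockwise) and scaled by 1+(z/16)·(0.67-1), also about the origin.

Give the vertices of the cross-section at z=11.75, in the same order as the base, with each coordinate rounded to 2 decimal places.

t = z/height = 11.75/16 = 0.734375
s = 1 + (scale-1)·z/height = 1 + (0.67-1)·11.75/16 = 0.757656
θ = twist·z/height = 232°·11.75/16 = 170.3750° = 2.973605 rad
cos θ = -0.985923, sin θ = 0.167199 (intermediates below are computed at full precision and shown rounded to 5 d.p.)
v1: (-2.5,-2.5) → rotate → (2.88281,2.04681) → ×s → (2.18418,1.55078) → (2.18,1.55)
v2: (-1,-5) → rotate → (1.82192,4.76242) → ×s → (1.38039,3.60827) → (1.38,3.61)
v3: (1.5,1.5) → rotate → (-1.72968,-1.22809) → ×s → (-1.31051,-0.93047) → (-1.31,-0.93)

Cross-section at z=11.75: (2.18,1.55) (1.38,3.61) (-1.31,-0.93)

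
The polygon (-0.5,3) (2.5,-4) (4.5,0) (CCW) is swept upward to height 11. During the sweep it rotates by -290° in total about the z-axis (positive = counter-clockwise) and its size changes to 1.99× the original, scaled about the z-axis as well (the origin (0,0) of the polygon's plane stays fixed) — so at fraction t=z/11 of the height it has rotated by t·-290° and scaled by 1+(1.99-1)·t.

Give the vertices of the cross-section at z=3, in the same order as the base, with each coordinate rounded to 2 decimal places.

t = z/height = 3/11 = 0.272727
s = 1 + (scale-1)·z/height = 1 + (1.99-1)·3/11 = 1.270000
θ = twist·z/height = -290°·3/11 = -79.0909° = -1.380397 rad
cos θ = 0.189251, sin θ = -0.981929 (intermediates below are computed at full precision and shown rounded to 5 d.p.)
v1: (-0.5,3) → rotate → (2.85116,1.05872) → ×s → (3.62097,1.34457) → (3.62,1.34)
v2: (2.5,-4) → rotate → (-3.45459,-3.21183) → ×s → (-4.38733,-4.07902) → (-4.39,-4.08)
v3: (4.5,0) → rotate → (0.85163,-4.41868) → ×s → (1.08157,-5.61172) → (1.08,-5.61)

Cross-section at z=3: (3.62,1.34) (-4.39,-4.08) (1.08,-5.61)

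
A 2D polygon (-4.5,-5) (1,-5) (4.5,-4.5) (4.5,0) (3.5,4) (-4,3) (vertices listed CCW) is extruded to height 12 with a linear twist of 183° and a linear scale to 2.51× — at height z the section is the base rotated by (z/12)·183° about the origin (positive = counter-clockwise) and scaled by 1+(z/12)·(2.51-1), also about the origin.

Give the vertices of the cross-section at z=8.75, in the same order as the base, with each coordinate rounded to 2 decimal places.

Cross-section at z=8.75: (14.13,0.36) (6.18,8.75) (0.36,13.37) (-6.50,6.87) (-11.16,-0.44) (1.20,-10.44)

t = z/height = 8.75/12 = 0.729167
s = 1 + (scale-1)·z/height = 1 + (2.51-1)·8.75/12 = 2.101042
θ = twist·z/height = 183°·8.75/12 = 133.4375° = 2.328924 rad
cos θ = -0.687563, sin θ = 0.726125 (intermediates below are computed at full precision and shown rounded to 5 d.p.)
v1: (-4.5,-5) → rotate → (6.72466,0.17025) → ×s → (14.12878,0.35771) → (14.13,0.36)
v2: (1,-5) → rotate → (2.94306,4.16394) → ×s → (6.18349,8.74861) → (6.18,8.75)
v3: (4.5,-4.5) → rotate → (0.17353,6.36159) → ×s → (0.36459,13.36598) → (0.36,13.37)
v4: (4.5,0) → rotate → (-3.09403,3.26756) → ×s → (-6.50069,6.86528) → (-6.50,6.87)
v5: (3.5,4) → rotate → (-5.31097,-0.20881) → ×s → (-11.15857,-0.43873) → (-11.16,-0.44)
v6: (-4,3) → rotate → (0.57188,-4.96719) → ×s → (1.20154,-10.43627) → (1.20,-10.44)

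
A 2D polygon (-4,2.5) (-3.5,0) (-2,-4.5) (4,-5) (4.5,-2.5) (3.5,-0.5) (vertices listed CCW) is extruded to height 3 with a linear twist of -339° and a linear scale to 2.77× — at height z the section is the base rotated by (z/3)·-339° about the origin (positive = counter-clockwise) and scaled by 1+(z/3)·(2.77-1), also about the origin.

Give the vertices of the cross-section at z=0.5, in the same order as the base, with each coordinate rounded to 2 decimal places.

Cross-section at z=0.5: (-0.16,6.11) (-2.50,3.78) (-6.29,-1.06) (-2.54,-7.89) (0.52,-6.65) (1.96,-4.14)

t = z/height = 0.5/3 = 0.166667
s = 1 + (scale-1)·z/height = 1 + (2.77-1)·0.5/3 = 1.295000
θ = twist·z/height = -339°·0.5/3 = -56.5000° = -0.986111 rad
cos θ = 0.551937, sin θ = -0.833886 (intermediates below are computed at full precision and shown rounded to 5 d.p.)
v1: (-4,2.5) → rotate → (-0.12303,4.71539) → ×s → (-0.15933,6.10642) → (-0.16,6.11)
v2: (-3.5,0) → rotate → (-1.93178,2.91860) → ×s → (-2.50165,3.77959) → (-2.50,3.78)
v3: (-2,-4.5) → rotate → (-4.85636,-0.81594) → ×s → (-6.28899,-1.05665) → (-6.29,-1.06)
v4: (4,-5) → rotate → (-1.96168,-6.09523) → ×s → (-2.54038,-7.89332) → (-2.54,-7.89)
v5: (4.5,-2.5) → rotate → (0.39900,-5.13233) → ×s → (0.51671,-6.64637) → (0.52,-6.65)
v6: (3.5,-0.5) → rotate → (1.51484,-3.19457) → ×s → (1.96171,-4.13697) → (1.96,-4.14)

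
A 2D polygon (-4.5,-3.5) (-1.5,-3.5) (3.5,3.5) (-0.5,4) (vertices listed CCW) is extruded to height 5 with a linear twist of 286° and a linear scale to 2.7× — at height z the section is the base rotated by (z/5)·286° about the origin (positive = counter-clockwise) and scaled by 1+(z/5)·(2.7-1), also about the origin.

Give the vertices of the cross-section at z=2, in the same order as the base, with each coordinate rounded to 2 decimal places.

Cross-section at z=2: (8.48,-4.46) (6.40,0.13) (-7.78,2.93) (-5.77,-3.54)

t = z/height = 2/5 = 0.4
s = 1 + (scale-1)·z/height = 1 + (2.7-1)·2/5 = 1.680000
θ = twist·z/height = 286°·2/5 = 114.4000° = 1.996657 rad
cos θ = -0.413104, sin θ = 0.910684 (intermediates below are computed at full precision and shown rounded to 5 d.p.)
v1: (-4.5,-3.5) → rotate → (5.04636,-2.65221) → ×s → (8.47789,-4.45571) → (8.48,-4.46)
v2: (-1.5,-3.5) → rotate → (3.80705,0.07984) → ×s → (6.39584,0.13413) → (6.40,0.13)
v3: (3.5,3.5) → rotate → (-4.63326,1.74153) → ×s → (-7.78387,2.92577) → (-7.78,2.93)
v4: (-0.5,4) → rotate → (-3.43618,-2.10776) → ×s → (-5.77279,-3.54104) → (-5.77,-3.54)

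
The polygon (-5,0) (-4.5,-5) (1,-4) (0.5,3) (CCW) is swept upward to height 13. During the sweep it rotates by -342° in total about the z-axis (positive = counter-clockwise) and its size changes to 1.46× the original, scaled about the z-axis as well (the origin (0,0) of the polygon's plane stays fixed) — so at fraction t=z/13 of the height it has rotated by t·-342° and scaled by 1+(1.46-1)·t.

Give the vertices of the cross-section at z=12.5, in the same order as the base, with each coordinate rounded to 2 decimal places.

Cross-section at z=12.5: (-6.17,-3.73) (-1.82,-9.53) (4.22,-4.19) (-1.62,4.08)

t = z/height = 12.5/13 = 0.961538
s = 1 + (scale-1)·z/height = 1 + (1.46-1)·12.5/13 = 1.442308
θ = twist·z/height = -342°·12.5/13 = -328.8462° = -5.739448 rad
cos θ = 0.855781, sin θ = 0.517338 (intermediates below are computed at full precision and shown rounded to 5 d.p.)
v1: (-5,0) → rotate → (-4.27891,-2.58669) → ×s → (-6.17150,-3.73080) → (-6.17,-3.73)
v2: (-4.5,-5) → rotate → (-1.26433,-6.60693) → ×s → (-1.82355,-9.52922) → (-1.82,-9.53)
v3: (1,-4) → rotate → (2.92513,-2.90579) → ×s → (4.21894,-4.19104) → (4.22,-4.19)
v4: (0.5,3) → rotate → (-1.12412,2.82601) → ×s → (-1.62133,4.07598) → (-1.62,4.08)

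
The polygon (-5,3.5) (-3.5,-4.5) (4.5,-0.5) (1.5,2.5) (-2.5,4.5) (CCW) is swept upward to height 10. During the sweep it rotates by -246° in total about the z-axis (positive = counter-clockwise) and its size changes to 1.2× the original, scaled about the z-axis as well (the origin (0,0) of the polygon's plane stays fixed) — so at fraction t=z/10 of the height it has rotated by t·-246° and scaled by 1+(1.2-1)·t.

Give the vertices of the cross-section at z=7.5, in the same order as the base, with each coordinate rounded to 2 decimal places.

t = z/height = 7.5/10 = 0.75
s = 1 + (scale-1)·z/height = 1 + (1.2-1)·7.5/10 = 1.150000
θ = twist·z/height = -246°·7.5/10 = -184.5000° = -3.220132 rad
cos θ = -0.996917, sin θ = 0.078459 (intermediates below are computed at full precision and shown rounded to 5 d.p.)
v1: (-5,3.5) → rotate → (4.70998,-3.88151) → ×s → (5.41648,-4.46373) → (5.42,-4.46)
v2: (-3.5,-4.5) → rotate → (3.84228,4.21152) → ×s → (4.41862,4.84325) → (4.42,4.84)
v3: (4.5,-0.5) → rotate → (-4.44690,0.85152) → ×s → (-5.11393,0.97925) → (-5.11,0.98)
v4: (1.5,2.5) → rotate → (-1.69152,-2.37460) → ×s → (-1.94525,-2.73080) → (-1.95,-2.73)
v5: (-2.5,4.5) → rotate → (2.13923,-4.68228) → ×s → (2.46011,-5.38462) → (2.46,-5.38)

Cross-section at z=7.5: (5.42,-4.46) (4.42,4.84) (-5.11,0.98) (-1.95,-2.73) (2.46,-5.38)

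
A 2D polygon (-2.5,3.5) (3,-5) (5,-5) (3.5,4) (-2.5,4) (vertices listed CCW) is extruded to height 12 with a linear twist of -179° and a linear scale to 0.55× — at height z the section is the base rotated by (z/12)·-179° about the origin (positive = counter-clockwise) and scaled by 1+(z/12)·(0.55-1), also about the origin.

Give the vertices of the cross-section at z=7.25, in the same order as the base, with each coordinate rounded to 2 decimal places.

t = z/height = 7.25/12 = 0.604167
s = 1 + (scale-1)·z/height = 1 + (0.55-1)·7.25/12 = 0.728125
θ = twist·z/height = -179°·7.25/12 = -108.1458° = -1.887501 rad
cos θ = -0.311437, sin θ = -0.950267 (intermediates below are computed at full precision and shown rounded to 5 d.p.)
v1: (-2.5,3.5) → rotate → (4.10453,1.28564) → ×s → (2.98861,0.93611) → (2.99,0.94)
v2: (3,-5) → rotate → (-5.68564,-1.29362) → ×s → (-4.13986,-0.94192) → (-4.14,-0.94)
v3: (5,-5) → rotate → (-6.30852,-3.19415) → ×s → (-4.59339,-2.32574) → (-4.59,-2.33)
v4: (3.5,4) → rotate → (2.71104,-4.57168) → ×s → (1.97398,-3.32876) → (1.97,-3.33)
v5: (-2.5,4) → rotate → (4.57966,1.12992) → ×s → (3.33456,0.82272) → (3.33,0.82)

Cross-section at z=7.25: (2.99,0.94) (-4.14,-0.94) (-4.59,-2.33) (1.97,-3.33) (3.33,0.82)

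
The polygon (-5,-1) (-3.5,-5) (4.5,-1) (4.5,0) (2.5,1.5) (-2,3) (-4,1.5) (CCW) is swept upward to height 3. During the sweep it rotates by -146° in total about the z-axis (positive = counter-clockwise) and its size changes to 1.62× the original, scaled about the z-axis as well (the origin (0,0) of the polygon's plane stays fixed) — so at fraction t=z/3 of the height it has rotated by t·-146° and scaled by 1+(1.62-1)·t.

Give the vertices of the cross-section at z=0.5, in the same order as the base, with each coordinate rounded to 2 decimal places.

t = z/height = 0.5/3 = 0.166667
s = 1 + (scale-1)·z/height = 1 + (1.62-1)·0.5/3 = 1.103333
θ = twist·z/height = -146°·0.5/3 = -24.3333° = -0.424697 rad
cos θ = 0.911164, sin θ = -0.412045 (intermediates below are computed at full precision and shown rounded to 5 d.p.)
v1: (-5,-1) → rotate → (-4.96786,1.14906) → ×s → (-5.48121,1.26779) → (-5.48,1.27)
v2: (-3.5,-5) → rotate → (-5.24930,-3.11366) → ×s → (-5.79172,-3.43541) → (-5.79,-3.44)
v3: (4.5,-1) → rotate → (3.68819,-2.76536) → ×s → (4.06931,-3.05112) → (4.07,-3.05)
v4: (4.5,0) → rotate → (4.10024,-1.85420) → ×s → (4.52393,-2.04580) → (4.52,-2.05)
v5: (2.5,1.5) → rotate → (2.89598,0.33663) → ×s → (3.19523,0.37142) → (3.20,0.37)
v6: (-2,3) → rotate → (-0.58619,3.55758) → ×s → (-0.64677,3.92520) → (-0.65,3.93)
v7: (-4,1.5) → rotate → (-3.02659,3.01492) → ×s → (-3.33934,3.32647) → (-3.34,3.33)

Cross-section at z=0.5: (-5.48,1.27) (-5.79,-3.44) (4.07,-3.05) (4.52,-2.05) (3.20,0.37) (-0.65,3.93) (-3.34,3.33)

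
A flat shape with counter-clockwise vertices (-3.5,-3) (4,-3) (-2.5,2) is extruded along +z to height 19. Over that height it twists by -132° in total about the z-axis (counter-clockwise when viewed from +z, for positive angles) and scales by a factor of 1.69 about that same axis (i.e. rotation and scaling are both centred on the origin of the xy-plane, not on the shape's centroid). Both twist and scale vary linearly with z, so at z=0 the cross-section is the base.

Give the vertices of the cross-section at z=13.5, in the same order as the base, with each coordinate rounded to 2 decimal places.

Cross-section at z=13.5: (-4.12,5.50) (-4.85,-5.65) (3.22,3.52)

t = z/height = 13.5/19 = 0.710526
s = 1 + (scale-1)·z/height = 1 + (1.69-1)·13.5/19 = 1.490263
θ = twist·z/height = -132°·13.5/19 = -93.7895° = -1.636935 rad
cos θ = -0.066091, sin θ = -0.997814 (intermediates below are computed at full precision and shown rounded to 5 d.p.)
v1: (-3.5,-3) → rotate → (-2.76212,3.69062) → ×s → (-4.11629,5.49999) → (-4.12,5.50)
v2: (4,-3) → rotate → (-3.25780,-3.79298) → ×s → (-4.85498,-5.65254) → (-4.85,-5.65)
v3: (-2.5,2) → rotate → (2.16085,2.36235) → ×s → (3.22024,3.52053) → (3.22,3.52)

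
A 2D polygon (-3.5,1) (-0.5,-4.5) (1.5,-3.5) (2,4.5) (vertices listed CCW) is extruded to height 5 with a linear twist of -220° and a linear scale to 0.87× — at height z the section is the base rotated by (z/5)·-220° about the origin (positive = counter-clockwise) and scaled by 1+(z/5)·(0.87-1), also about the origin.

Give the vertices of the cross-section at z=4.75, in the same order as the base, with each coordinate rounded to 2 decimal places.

t = z/height = 4.75/5 = 0.95
s = 1 + (scale-1)·z/height = 1 + (0.87-1)·4.75/5 = 0.876500
θ = twist·z/height = -220°·4.75/5 = -209.0000° = -3.647738 rad
cos θ = -0.874620, sin θ = 0.484810 (intermediates below are computed at full precision and shown rounded to 5 d.p.)
v1: (-3.5,1) → rotate → (2.57636,-2.57145) → ×s → (2.25818,-2.25388) → (2.26,-2.25)
v2: (-0.5,-4.5) → rotate → (2.61895,3.69338) → ×s → (2.29551,3.23725) → (2.30,3.24)
v3: (1.5,-3.5) → rotate → (0.38490,3.78838) → ×s → (0.33737,3.32052) → (0.34,3.32)
v4: (2,4.5) → rotate → (-3.93088,-2.96617) → ×s → (-3.44542,-2.59985) → (-3.45,-2.60)

Cross-section at z=4.75: (2.26,-2.25) (2.30,3.24) (0.34,3.32) (-3.45,-2.60)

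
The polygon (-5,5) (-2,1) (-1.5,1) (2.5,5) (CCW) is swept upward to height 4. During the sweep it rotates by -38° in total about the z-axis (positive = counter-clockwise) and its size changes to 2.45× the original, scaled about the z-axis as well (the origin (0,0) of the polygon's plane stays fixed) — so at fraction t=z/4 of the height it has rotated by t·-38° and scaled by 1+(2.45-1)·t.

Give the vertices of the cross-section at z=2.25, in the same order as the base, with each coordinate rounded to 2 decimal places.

Cross-section at z=2.25: (-5.14,11.76) (-2.72,3.01) (-1.87,2.68) (7.54,6.80)

t = z/height = 2.25/4 = 0.5625
s = 1 + (scale-1)·z/height = 1 + (2.45-1)·2.25/4 = 1.815625
θ = twist·z/height = -38°·2.25/4 = -21.3750° = -0.373064 rad
cos θ = 0.931215, sin θ = -0.364470 (intermediates below are computed at full precision and shown rounded to 5 d.p.)
v1: (-5,5) → rotate → (-2.83372,6.47843) → ×s → (-5.14498,11.76239) → (-5.14,11.76)
v2: (-2,1) → rotate → (-1.49796,1.66016) → ×s → (-2.71973,3.01422) → (-2.72,3.01)
v3: (-1.5,1) → rotate → (-1.03235,1.47792) → ×s → (-1.87436,2.68335) → (-1.87,2.68)
v4: (2.5,5) → rotate → (4.15039,3.74490) → ×s → (7.53555,6.79933) → (7.54,6.80)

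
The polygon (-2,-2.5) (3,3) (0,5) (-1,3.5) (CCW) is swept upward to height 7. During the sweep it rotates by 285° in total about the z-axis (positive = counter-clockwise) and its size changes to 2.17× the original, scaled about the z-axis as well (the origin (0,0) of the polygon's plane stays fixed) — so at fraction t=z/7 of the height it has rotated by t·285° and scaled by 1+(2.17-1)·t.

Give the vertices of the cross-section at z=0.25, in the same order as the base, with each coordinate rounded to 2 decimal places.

t = z/height = 0.25/7 = 0.0357143
s = 1 + (scale-1)·z/height = 1 + (2.17-1)·0.25/7 = 1.041786
θ = twist·z/height = 285°·0.25/7 = 10.1786° = 0.177650 rad
cos θ = 0.984262, sin θ = 0.176717 (intermediates below are computed at full precision and shown rounded to 5 d.p.)
v1: (-2,-2.5) → rotate → (-1.52673,-2.81409) → ×s → (-1.59053,-2.93168) → (-1.59,-2.93)
v2: (3,3) → rotate → (2.42264,3.48294) → ×s → (2.52387,3.62847) → (2.52,3.63)
v3: (0,5) → rotate → (-0.88358,4.92131) → ×s → (-0.92050,5.12695) → (-0.92,5.13)
v4: (-1,3.5) → rotate → (-1.60277,3.26820) → ×s → (-1.66974,3.40476) → (-1.67,3.40)

Cross-section at z=0.25: (-1.59,-2.93) (2.52,3.63) (-0.92,5.13) (-1.67,3.40)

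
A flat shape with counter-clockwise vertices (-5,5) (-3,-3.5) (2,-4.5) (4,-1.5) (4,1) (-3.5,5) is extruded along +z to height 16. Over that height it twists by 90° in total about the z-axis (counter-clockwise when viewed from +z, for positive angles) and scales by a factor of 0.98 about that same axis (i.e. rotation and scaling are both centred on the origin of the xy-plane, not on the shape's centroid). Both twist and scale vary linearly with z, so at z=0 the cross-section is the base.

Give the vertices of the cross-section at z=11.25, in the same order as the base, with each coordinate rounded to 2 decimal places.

t = z/height = 11.25/16 = 0.703125
s = 1 + (scale-1)·z/height = 1 + (0.98-1)·11.25/16 = 0.985938
θ = twist·z/height = 90°·11.25/16 = 63.2813° = 1.104466 rad
cos θ = 0.449611, sin θ = 0.893224 (intermediates below are computed at full precision and shown rounded to 5 d.p.)
v1: (-5,5) → rotate → (-6.71418,-2.21806) → ×s → (-6.61976,-2.18687) → (-6.62,-2.19)
v2: (-3,-3.5) → rotate → (1.77745,-4.25331) → ×s → (1.75246,-4.19350) → (1.75,-4.19)
v3: (2,-4.5) → rotate → (4.91873,-0.23680) → ×s → (4.84956,-0.23347) → (4.85,-0.23)
v4: (4,-1.5) → rotate → (3.13828,2.89848) → ×s → (3.09415,2.85772) → (3.09,2.86)
v5: (4,1) → rotate → (0.90522,4.02251) → ×s → (0.89249,3.96594) → (0.89,3.97)
v6: (-3.5,5) → rotate → (-6.03976,-0.87823) → ×s → (-5.95483,-0.86588) → (-5.95,-0.87)

Cross-section at z=11.25: (-6.62,-2.19) (1.75,-4.19) (4.85,-0.23) (3.09,2.86) (0.89,3.97) (-5.95,-0.87)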